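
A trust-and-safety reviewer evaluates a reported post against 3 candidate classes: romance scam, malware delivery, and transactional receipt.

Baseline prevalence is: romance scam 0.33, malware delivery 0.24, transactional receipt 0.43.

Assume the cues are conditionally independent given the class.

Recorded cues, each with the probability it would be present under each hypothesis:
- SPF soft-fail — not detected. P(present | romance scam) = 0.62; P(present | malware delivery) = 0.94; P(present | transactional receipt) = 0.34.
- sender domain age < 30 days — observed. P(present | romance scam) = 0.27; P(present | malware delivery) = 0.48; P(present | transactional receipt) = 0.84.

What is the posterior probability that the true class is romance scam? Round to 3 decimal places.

By Bayes' rule with conditional independence, the unnormalized weight for each hypothesis is prior × ∏ likelihoods (using 1 − P(present | H) for each absent cue):
  romance scam: 0.33 × (1 − 0.62) × 0.27 = 0.033858
  malware delivery: 0.24 × (1 − 0.94) × 0.48 = 0.006912
  transactional receipt: 0.43 × (1 − 0.34) × 0.84 = 0.23839
The unnormalized weights sum to 0.27916.
P(romance scam | evidence) = 0.033858 / 0.27916 ≈ 0.121.

0.121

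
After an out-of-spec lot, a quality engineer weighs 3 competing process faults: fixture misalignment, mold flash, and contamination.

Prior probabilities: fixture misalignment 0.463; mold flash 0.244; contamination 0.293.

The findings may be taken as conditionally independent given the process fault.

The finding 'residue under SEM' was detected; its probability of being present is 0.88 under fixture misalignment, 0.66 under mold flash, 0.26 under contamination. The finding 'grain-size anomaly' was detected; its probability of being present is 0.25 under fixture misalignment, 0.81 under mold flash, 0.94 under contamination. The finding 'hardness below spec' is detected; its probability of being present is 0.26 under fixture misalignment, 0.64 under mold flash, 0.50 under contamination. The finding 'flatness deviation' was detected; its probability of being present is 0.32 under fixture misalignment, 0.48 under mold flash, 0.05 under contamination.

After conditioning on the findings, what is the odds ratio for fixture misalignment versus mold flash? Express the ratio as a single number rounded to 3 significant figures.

0.211

The normalizing constant cancels in an odds ratio, so compute prior × likelihood for the two hypotheses only:
  fixture misalignment: 0.463 × 0.88 × 0.25 × 0.26 × 0.32 = 0.0084748
  mold flash: 0.244 × 0.66 × 0.81 × 0.64 × 0.48 = 0.040072
Odds(fixture misalignment : mold flash) = 0.0084748 / 0.040072 ≈ 0.211.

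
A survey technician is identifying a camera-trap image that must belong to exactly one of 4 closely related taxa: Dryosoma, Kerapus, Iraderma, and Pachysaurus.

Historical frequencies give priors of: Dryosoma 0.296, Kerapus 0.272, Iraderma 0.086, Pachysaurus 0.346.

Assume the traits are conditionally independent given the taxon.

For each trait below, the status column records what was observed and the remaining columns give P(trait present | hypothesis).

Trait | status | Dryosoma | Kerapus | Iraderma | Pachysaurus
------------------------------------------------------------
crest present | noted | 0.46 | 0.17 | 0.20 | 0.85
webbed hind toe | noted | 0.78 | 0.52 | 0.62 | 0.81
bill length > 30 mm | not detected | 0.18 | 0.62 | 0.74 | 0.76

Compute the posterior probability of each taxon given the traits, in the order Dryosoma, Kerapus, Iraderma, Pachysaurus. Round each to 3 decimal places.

By Bayes' rule with conditional independence, the unnormalized weight for each hypothesis is prior × ∏ likelihoods (using 1 − P(present | H) for each absent trait):
  Dryosoma: 0.296 × 0.46 × 0.78 × (1 − 0.18) = 0.087088
  Kerapus: 0.272 × 0.17 × 0.52 × (1 − 0.62) = 0.009137
  Iraderma: 0.086 × 0.20 × 0.62 × (1 − 0.74) = 0.0027726
  Pachysaurus: 0.346 × 0.85 × 0.81 × (1 − 0.76) = 0.057173
Normalizing constant Z = 0.087088 + 0.009137 + 0.0027726 + 0.057173 = 0.15617.
P(Dryosoma | evidence) = 0.087088 / 0.15617 ≈ 0.558
P(Kerapus | evidence) = 0.009137 / 0.15617 ≈ 0.059
P(Iraderma | evidence) = 0.0027726 / 0.15617 ≈ 0.018
P(Pachysaurus | evidence) = 0.057173 / 0.15617 ≈ 0.366

0.558, 0.059, 0.018, 0.366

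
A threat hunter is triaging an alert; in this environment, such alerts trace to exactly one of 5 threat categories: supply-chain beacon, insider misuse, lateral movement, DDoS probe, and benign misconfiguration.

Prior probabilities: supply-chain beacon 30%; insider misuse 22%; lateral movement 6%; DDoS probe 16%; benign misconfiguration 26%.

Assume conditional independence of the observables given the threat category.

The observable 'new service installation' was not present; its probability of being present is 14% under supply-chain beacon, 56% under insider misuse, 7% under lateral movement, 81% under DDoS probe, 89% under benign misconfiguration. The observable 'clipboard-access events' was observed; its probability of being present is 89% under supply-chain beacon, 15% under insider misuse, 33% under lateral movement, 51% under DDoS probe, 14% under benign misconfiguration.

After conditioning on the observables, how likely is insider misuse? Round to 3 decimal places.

By Bayes' rule with conditional independence, the unnormalized weight for each hypothesis is prior × ∏ likelihoods (using 1 − P(present | H) for each absent observable):
  supply-chain beacon: 0.30 × (1 − 0.14) × 0.89 = 0.22962
  insider misuse: 0.22 × (1 − 0.56) × 0.15 = 0.01452
  lateral movement: 0.06 × (1 − 0.07) × 0.33 = 0.018414
  DDoS probe: 0.16 × (1 − 0.81) × 0.51 = 0.015504
  benign misconfiguration: 0.26 × (1 − 0.89) × 0.14 = 0.004004
Normalizing constant Z = 0.22962 + 0.01452 + 0.018414 + 0.015504 + 0.004004 = 0.28206.
P(insider misuse | evidence) = 0.01452 / 0.28206 ≈ 0.051.

0.051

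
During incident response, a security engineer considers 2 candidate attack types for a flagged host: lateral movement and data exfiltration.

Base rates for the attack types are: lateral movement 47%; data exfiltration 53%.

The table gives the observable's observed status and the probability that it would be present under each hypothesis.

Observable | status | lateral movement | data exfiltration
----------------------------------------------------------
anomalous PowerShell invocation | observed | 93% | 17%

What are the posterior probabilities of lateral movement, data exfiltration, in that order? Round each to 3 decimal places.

By Bayes' rule, the unnormalized weight for each hypothesis is prior × likelihood:
  lateral movement: 0.47 × 0.93 = 0.4371
  data exfiltration: 0.53 × 0.17 = 0.0901
Normalizing constant Z = 0.4371 + 0.0901 = 0.5272.
P(lateral movement | evidence) = 0.4371 / 0.5272 ≈ 0.829
P(data exfiltration | evidence) = 0.0901 / 0.5272 ≈ 0.171

0.829, 0.171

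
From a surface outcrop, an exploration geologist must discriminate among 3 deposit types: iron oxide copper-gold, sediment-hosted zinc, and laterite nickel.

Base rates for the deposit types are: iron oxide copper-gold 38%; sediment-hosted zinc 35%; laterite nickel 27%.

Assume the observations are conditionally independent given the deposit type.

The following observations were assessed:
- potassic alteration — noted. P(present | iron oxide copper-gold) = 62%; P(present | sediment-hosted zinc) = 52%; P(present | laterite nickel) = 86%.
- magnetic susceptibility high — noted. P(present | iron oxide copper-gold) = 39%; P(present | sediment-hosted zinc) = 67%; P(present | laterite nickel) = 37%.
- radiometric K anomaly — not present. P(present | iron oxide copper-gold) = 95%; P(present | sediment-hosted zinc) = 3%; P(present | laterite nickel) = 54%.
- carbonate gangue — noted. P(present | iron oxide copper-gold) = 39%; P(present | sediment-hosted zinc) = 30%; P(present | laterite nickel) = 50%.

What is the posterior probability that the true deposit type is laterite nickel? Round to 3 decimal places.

0.346

By Bayes' rule with conditional independence, the unnormalized weight for each hypothesis is prior × ∏ likelihoods (using 1 − P(present | H) for each absent observation):
  iron oxide copper-gold: 0.38 × 0.62 × 0.39 × (1 − 0.95) × 0.39 = 0.0017917
  sediment-hosted zinc: 0.35 × 0.52 × 0.67 × (1 − 0.03) × 0.30 = 0.035485
  laterite nickel: 0.27 × 0.86 × 0.37 × (1 − 0.54) × 0.50 = 0.01976
Normalizing constant Z = 0.0017917 + 0.035485 + 0.01976 = 0.057036.
P(laterite nickel | evidence) = 0.01976 / 0.057036 ≈ 0.346.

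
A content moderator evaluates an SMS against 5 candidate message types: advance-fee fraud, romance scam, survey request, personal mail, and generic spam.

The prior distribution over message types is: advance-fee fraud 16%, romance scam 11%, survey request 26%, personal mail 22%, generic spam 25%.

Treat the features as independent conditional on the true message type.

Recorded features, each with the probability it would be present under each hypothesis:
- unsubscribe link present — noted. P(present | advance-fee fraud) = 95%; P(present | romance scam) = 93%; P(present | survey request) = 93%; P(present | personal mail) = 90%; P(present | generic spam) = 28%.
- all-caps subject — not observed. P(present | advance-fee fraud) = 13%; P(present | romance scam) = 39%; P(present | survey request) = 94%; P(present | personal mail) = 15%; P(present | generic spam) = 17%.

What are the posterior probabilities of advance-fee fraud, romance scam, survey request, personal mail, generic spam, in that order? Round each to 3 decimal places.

Multiply each prior by the joint likelihood of the feature pattern (using 1 − P(present | H) for each absent feature):
  advance-fee fraud: 0.16 × 0.95 × (1 − 0.13) = 0.13224
  romance scam: 0.11 × 0.93 × (1 − 0.39) = 0.062403
  survey request: 0.26 × 0.93 × (1 − 0.94) = 0.014508
  personal mail: 0.22 × 0.90 × (1 − 0.15) = 0.1683
  generic spam: 0.25 × 0.28 × (1 − 0.17) = 0.0581
Marginal likelihood of the evidence = 0.43555.
P(advance-fee fraud | evidence) = 0.13224 / 0.43555 ≈ 0.304
P(romance scam | evidence) = 0.062403 / 0.43555 ≈ 0.143
P(survey request | evidence) = 0.014508 / 0.43555 ≈ 0.033
P(personal mail | evidence) = 0.1683 / 0.43555 ≈ 0.386
P(generic spam | evidence) = 0.0581 / 0.43555 ≈ 0.133

0.304, 0.143, 0.033, 0.386, 0.133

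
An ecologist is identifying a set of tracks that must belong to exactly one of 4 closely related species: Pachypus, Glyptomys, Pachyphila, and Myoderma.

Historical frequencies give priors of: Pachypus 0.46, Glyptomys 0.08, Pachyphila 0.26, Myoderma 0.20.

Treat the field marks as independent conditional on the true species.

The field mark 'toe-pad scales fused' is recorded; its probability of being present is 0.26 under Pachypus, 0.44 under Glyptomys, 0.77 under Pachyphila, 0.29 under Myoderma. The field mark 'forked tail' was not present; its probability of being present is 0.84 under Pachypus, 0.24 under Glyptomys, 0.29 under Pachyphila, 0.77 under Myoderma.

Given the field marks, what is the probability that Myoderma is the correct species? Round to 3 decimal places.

By Bayes' rule with conditional independence, the unnormalized weight for each hypothesis is prior × ∏ likelihoods (using 1 − P(present | H) for each absent field mark):
  Pachypus: 0.46 × 0.26 × (1 − 0.84) = 0.019136
  Glyptomys: 0.08 × 0.44 × (1 − 0.24) = 0.026752
  Pachyphila: 0.26 × 0.77 × (1 − 0.29) = 0.14214
  Myoderma: 0.20 × 0.29 × (1 − 0.77) = 0.01334
The unnormalized weights sum to 0.20137.
P(Myoderma | evidence) = 0.01334 / 0.20137 ≈ 0.066.

0.066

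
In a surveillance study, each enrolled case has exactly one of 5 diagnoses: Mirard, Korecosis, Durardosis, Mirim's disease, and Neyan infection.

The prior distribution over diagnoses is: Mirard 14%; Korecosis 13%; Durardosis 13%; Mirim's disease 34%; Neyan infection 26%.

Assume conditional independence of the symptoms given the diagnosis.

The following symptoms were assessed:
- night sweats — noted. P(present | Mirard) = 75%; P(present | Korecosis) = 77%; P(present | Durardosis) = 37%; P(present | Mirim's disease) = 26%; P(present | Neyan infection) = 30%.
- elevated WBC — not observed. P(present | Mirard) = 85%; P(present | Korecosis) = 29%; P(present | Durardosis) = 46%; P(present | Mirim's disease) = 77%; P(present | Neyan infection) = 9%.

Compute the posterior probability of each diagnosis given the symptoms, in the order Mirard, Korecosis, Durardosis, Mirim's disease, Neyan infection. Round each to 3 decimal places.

By Bayes' rule with conditional independence, the unnormalized weight for each hypothesis is prior × ∏ likelihoods (using 1 − P(present | H) for each absent symptom):
  Mirard: 0.14 × 0.75 × (1 − 0.85) = 0.01575
  Korecosis: 0.13 × 0.77 × (1 − 0.29) = 0.071071
  Durardosis: 0.13 × 0.37 × (1 − 0.46) = 0.025974
  Mirim's disease: 0.34 × 0.26 × (1 − 0.77) = 0.020332
  Neyan infection: 0.26 × 0.30 × (1 − 0.09) = 0.07098
The unnormalized weights sum to 0.20411.
P(Mirard | evidence) = 0.01575 / 0.20411 ≈ 0.077
P(Korecosis | evidence) = 0.071071 / 0.20411 ≈ 0.348
P(Durardosis | evidence) = 0.025974 / 0.20411 ≈ 0.127
P(Mirim's disease | evidence) = 0.020332 / 0.20411 ≈ 0.100
P(Neyan infection | evidence) = 0.07098 / 0.20411 ≈ 0.348

0.077, 0.348, 0.127, 0.100, 0.348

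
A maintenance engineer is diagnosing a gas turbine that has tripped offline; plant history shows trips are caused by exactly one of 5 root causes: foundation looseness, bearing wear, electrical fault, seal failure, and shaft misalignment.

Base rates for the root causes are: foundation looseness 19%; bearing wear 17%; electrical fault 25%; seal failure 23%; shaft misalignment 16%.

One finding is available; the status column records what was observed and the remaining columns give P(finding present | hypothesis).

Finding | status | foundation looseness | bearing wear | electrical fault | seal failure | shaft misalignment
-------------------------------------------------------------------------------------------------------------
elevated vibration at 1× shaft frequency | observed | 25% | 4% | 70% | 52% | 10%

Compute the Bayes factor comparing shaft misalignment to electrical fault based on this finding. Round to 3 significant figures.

0.143

Likelihood of this finding under each hypothesis:
  shaft misalignment: 0.1
  electrical fault: 0.7
Bayes factor = 0.1 / 0.7 ≈ 0.143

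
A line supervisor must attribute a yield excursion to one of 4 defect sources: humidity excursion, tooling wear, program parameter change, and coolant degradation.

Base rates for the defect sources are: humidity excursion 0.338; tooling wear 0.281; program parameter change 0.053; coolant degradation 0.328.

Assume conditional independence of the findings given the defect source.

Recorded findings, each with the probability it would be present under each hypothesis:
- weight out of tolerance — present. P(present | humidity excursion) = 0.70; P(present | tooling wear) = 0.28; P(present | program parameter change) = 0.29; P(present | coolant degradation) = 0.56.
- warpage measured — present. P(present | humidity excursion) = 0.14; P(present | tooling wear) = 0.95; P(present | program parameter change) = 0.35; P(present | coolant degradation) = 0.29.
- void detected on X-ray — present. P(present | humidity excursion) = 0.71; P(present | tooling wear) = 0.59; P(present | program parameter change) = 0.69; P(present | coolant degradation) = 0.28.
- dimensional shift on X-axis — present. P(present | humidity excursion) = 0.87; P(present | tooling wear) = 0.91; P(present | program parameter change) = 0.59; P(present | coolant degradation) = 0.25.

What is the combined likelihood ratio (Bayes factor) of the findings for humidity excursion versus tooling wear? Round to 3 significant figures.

0.424

The Bayes factor is the ratio of the joint likelihoods of the evidence pattern under the two hypotheses.
  humidity excursion: 0.70 × 0.14 × 0.71 × 0.87 = 0.060535
  tooling wear: 0.28 × 0.95 × 0.59 × 0.91 = 0.14282
Bayes factor = 0.060535 / 0.14282 ≈ 0.424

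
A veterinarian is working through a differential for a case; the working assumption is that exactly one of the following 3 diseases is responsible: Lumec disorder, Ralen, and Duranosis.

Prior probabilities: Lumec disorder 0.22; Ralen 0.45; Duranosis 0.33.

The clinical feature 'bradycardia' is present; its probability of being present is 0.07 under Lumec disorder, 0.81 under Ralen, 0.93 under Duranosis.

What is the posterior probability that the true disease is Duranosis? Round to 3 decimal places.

By Bayes' rule, the unnormalized weight for each hypothesis is prior × likelihood:
  Lumec disorder: 0.22 × 0.07 = 0.0154
  Ralen: 0.45 × 0.81 = 0.3645
  Duranosis: 0.33 × 0.93 = 0.3069
Normalizing constant Z = 0.0154 + 0.3645 + 0.3069 = 0.6868.
P(Duranosis | evidence) = 0.3069 / 0.6868 ≈ 0.447.

0.447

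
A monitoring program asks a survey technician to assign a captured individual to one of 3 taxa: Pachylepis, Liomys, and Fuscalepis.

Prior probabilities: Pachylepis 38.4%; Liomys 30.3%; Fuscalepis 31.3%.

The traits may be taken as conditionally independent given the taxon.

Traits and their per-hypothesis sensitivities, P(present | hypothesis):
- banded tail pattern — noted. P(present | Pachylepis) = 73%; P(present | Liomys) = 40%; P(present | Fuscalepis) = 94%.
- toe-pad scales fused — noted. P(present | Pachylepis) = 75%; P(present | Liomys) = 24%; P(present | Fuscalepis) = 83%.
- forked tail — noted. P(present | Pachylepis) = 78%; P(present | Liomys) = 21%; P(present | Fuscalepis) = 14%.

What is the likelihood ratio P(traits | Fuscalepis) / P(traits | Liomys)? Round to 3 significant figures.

5.42

Take the product of per-trait likelihoods under each hypothesis, then divide.
  Fuscalepis: 0.94 × 0.83 × 0.14 = 0.10923
  Liomys: 0.40 × 0.24 × 0.21 = 0.02016
Bayes factor = 0.10923 / 0.02016 ≈ 5.42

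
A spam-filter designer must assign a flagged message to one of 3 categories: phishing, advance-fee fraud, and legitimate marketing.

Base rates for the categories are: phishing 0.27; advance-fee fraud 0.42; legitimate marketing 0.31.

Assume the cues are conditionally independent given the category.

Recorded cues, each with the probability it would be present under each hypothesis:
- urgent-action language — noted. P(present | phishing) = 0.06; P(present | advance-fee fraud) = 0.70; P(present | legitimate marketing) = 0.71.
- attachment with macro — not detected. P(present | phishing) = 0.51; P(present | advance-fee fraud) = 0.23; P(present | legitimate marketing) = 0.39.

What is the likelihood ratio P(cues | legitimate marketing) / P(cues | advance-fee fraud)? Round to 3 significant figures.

0.804

Take the product of per-cue likelihoods under each hypothesis (using 1 − P(present | H) for each absent cue), then divide.
  legitimate marketing: 0.71 × (1 − 0.39) = 0.4331
  advance-fee fraud: 0.70 × (1 − 0.23) = 0.539
Bayes factor = 0.4331 / 0.539 ≈ 0.804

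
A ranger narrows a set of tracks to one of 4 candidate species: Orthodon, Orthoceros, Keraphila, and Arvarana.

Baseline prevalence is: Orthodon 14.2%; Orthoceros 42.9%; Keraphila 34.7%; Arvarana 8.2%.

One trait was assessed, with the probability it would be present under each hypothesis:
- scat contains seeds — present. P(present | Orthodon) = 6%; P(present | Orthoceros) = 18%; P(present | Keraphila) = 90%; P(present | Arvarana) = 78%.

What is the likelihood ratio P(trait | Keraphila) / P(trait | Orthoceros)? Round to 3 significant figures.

The Bayes factor is the ratio of the two likelihoods.
  Keraphila: 0.9
  Orthoceros: 0.18
Bayes factor = 0.9 / 0.18 ≈ 5.00

5.00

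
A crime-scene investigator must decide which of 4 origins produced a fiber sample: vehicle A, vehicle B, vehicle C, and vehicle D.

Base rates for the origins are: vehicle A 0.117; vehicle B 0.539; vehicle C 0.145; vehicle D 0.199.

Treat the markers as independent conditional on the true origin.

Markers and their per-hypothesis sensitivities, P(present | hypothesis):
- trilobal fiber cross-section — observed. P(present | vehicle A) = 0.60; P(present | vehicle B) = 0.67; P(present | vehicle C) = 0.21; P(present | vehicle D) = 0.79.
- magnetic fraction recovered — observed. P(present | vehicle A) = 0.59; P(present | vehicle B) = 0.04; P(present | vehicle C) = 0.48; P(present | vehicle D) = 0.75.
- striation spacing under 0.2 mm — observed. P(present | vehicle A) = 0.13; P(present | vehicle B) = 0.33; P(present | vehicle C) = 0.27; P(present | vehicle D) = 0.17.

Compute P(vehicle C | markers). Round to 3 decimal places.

0.116

For each hypothesis, the unnormalized posterior weight is prior × product of the marker likelihoods:
  vehicle A: 0.117 × 0.60 × 0.59 × 0.13 = 0.0053843
  vehicle B: 0.539 × 0.67 × 0.04 × 0.33 = 0.0047669
  vehicle C: 0.145 × 0.21 × 0.48 × 0.27 = 0.0039463
  vehicle D: 0.199 × 0.79 × 0.75 × 0.17 = 0.020044
Marginal likelihood of the evidence = 0.034142.
P(vehicle C | evidence) = 0.0039463 / 0.034142 ≈ 0.116.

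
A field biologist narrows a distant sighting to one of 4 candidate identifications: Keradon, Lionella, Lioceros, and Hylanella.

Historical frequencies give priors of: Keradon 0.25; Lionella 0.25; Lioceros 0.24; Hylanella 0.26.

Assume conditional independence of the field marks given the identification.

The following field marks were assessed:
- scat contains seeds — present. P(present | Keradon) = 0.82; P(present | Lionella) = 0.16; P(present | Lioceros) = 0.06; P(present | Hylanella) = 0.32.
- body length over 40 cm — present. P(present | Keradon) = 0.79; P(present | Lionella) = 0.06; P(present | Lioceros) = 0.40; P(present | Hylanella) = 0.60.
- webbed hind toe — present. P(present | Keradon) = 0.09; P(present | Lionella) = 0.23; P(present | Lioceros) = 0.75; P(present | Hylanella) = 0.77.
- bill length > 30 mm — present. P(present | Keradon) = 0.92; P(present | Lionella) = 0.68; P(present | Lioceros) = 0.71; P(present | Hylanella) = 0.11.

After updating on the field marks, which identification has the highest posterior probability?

Keradon

For each hypothesis, the unnormalized posterior weight is prior × product of the field mark likelihoods:
  Keradon: 0.25 × 0.82 × 0.79 × 0.09 × 0.92 = 0.013409
  Lionella: 0.25 × 0.16 × 0.06 × 0.23 × 0.68 = 0.00037536
  Lioceros: 0.24 × 0.06 × 0.40 × 0.75 × 0.71 = 0.0030672
  Hylanella: 0.26 × 0.32 × 0.60 × 0.77 × 0.11 = 0.0042282
Marginal likelihood of the evidence = 0.02108.
P(Keradon | evidence) ≈ 0.013409 / 0.02108 ≈ 0.636
P(Lionella | evidence) ≈ 0.00037536 / 0.02108 ≈ 0.018
P(Lioceros | evidence) ≈ 0.0030672 / 0.02108 ≈ 0.146
P(Hylanella | evidence) ≈ 0.0042282 / 0.02108 ≈ 0.201
The largest is 0.636, so Keradon is most probable.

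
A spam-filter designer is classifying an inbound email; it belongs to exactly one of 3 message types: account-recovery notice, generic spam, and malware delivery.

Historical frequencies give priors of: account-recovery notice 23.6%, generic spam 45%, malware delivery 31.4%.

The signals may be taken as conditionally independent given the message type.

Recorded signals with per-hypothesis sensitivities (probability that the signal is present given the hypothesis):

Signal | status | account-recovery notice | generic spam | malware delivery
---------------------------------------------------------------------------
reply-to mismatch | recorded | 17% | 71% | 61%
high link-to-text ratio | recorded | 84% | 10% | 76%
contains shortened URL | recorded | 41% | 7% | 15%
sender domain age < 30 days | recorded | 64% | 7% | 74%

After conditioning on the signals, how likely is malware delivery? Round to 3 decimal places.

0.642

For each hypothesis, the unnormalized posterior weight is prior × product of the signal likelihoods:
  account-recovery notice: 0.236 × 0.17 × 0.84 × 0.41 × 0.64 = 0.0088431
  generic spam: 0.450 × 0.71 × 0.10 × 0.07 × 0.07 = 0.00015656
  malware delivery: 0.314 × 0.61 × 0.76 × 0.15 × 0.74 = 0.016158
The unnormalized weights sum to 0.025158.
P(malware delivery | evidence) = 0.016158 / 0.025158 ≈ 0.642.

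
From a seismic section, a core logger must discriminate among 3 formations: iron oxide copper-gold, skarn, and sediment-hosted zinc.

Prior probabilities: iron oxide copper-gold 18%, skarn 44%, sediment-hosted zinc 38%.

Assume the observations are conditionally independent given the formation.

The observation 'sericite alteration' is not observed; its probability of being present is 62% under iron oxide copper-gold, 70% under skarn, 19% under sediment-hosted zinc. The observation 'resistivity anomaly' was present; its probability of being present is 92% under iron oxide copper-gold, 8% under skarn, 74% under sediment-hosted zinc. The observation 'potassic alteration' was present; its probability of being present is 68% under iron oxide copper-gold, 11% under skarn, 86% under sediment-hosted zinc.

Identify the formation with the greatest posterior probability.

sediment-hosted zinc

Multiply each prior by the joint likelihood of the evidence pattern (using 1 − P(present | H) for each absent observation):
  iron oxide copper-gold: 0.18 × (1 − 0.62) × 0.92 × 0.68 = 0.042791
  skarn: 0.44 × (1 − 0.70) × 0.08 × 0.11 = 0.0011616
  sediment-hosted zinc: 0.38 × (1 − 0.19) × 0.74 × 0.86 = 0.19588
Normalizing constant Z = 0.042791 + 0.0011616 + 0.19588 = 0.23984.
P(iron oxide copper-gold | evidence) ≈ 0.042791 / 0.23984 ≈ 0.178
P(skarn | evidence) ≈ 0.0011616 / 0.23984 ≈ 0.005
P(sediment-hosted zinc | evidence) ≈ 0.19588 / 0.23984 ≈ 0.817
The largest is 0.817, so sediment-hosted zinc is most probable.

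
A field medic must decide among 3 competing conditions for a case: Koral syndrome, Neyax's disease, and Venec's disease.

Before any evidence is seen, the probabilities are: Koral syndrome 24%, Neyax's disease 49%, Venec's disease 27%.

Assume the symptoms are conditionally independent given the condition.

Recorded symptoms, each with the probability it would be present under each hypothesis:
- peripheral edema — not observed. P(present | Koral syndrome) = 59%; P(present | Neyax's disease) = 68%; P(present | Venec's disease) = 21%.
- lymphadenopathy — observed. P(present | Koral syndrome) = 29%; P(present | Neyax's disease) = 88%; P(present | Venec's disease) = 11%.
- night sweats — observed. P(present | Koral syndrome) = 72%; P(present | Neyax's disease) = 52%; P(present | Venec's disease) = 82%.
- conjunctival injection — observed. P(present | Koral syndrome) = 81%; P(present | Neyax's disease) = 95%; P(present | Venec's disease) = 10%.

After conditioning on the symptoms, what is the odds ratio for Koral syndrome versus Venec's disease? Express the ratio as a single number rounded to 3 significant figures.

8.65

Posterior odds equal prior odds times the likelihood ratio; only the two competing hypotheses matter (using 1 − P(present | H) for each absent symptom).
  Koral syndrome: 0.24 × (1 − 0.59) × 0.29 × 0.72 × 0.81 = 0.016642
  Venec's disease: 0.27 × (1 − 0.21) × 0.11 × 0.82 × 0.10 = 0.001924
Posterior odds = 0.016642 / 0.001924 ≈ 8.65.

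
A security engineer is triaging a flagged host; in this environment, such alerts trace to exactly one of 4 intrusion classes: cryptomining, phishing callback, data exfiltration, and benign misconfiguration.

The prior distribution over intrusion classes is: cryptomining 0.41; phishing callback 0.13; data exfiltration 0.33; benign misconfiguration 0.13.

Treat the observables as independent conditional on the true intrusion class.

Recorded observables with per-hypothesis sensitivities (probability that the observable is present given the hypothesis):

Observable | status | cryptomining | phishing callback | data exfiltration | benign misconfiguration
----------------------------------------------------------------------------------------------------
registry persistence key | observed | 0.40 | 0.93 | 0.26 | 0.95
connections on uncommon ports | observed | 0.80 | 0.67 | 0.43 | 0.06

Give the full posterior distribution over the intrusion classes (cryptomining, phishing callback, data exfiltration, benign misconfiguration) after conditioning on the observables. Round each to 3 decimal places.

Multiply each prior by the joint likelihood of the observable pattern:
  cryptomining: 0.41 × 0.40 × 0.80 = 0.1312
  phishing callback: 0.13 × 0.93 × 0.67 = 0.081003
  data exfiltration: 0.33 × 0.26 × 0.43 = 0.036894
  benign misconfiguration: 0.13 × 0.95 × 0.06 = 0.00741
The unnormalized weights sum to 0.25651.
P(cryptomining | evidence) = 0.1312 / 0.25651 ≈ 0.511
P(phishing callback | evidence) = 0.081003 / 0.25651 ≈ 0.316
P(data exfiltration | evidence) = 0.036894 / 0.25651 ≈ 0.144
P(benign misconfiguration | evidence) = 0.00741 / 0.25651 ≈ 0.029

0.511, 0.316, 0.144, 0.029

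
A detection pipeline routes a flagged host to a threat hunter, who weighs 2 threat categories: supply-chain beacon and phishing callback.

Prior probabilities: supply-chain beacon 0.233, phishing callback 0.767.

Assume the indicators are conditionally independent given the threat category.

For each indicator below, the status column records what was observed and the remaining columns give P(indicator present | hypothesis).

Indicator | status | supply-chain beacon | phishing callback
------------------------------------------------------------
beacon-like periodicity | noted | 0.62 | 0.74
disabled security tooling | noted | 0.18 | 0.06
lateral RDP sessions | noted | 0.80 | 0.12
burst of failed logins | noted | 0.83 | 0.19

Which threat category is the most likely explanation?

Multiply each prior by the joint likelihood of the indicator pattern:
  supply-chain beacon: 0.233 × 0.62 × 0.18 × 0.80 × 0.83 = 0.017266
  phishing callback: 0.767 × 0.74 × 0.06 × 0.12 × 0.19 = 0.00077645
Marginal likelihood of the evidence = 0.018042.
P(supply-chain beacon | evidence) ≈ 0.017266 / 0.018042 ≈ 0.957
P(phishing callback | evidence) ≈ 0.00077645 / 0.018042 ≈ 0.043
The largest is 0.957, so supply-chain beacon is most probable.

supply-chain beacon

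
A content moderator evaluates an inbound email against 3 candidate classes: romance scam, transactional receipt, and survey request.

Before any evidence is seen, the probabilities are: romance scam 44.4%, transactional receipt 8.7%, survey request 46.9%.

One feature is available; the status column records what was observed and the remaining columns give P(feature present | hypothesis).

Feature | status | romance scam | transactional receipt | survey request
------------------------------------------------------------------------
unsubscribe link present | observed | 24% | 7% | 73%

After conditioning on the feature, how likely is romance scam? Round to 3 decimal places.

For each hypothesis, the unnormalized posterior weight is prior × likelihood:
  romance scam: 0.444 × 0.24 = 0.10656
  transactional receipt: 0.087 × 0.07 = 0.00609
  survey request: 0.469 × 0.73 = 0.34237
The unnormalized weights sum to 0.45502.
P(romance scam | evidence) = 0.10656 / 0.45502 ≈ 0.234.

0.234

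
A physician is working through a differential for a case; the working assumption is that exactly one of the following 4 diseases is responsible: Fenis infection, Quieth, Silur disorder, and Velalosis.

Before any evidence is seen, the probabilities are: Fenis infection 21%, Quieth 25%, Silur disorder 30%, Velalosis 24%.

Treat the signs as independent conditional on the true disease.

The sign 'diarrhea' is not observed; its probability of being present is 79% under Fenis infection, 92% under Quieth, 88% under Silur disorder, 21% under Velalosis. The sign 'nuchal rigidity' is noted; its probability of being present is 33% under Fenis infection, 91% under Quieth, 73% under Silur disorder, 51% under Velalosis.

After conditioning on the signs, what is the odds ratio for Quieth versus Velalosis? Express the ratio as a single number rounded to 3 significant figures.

0.188

The normalizing constant cancels in an odds ratio, so compute prior × likelihood for the two hypotheses only (using 1 − P(present | H) for each absent sign):
  Quieth: 0.25 × (1 − 0.92) × 0.91 = 0.0182
  Velalosis: 0.24 × (1 − 0.21) × 0.51 = 0.096696
Posterior odds = 0.0182 / 0.096696 ≈ 0.188.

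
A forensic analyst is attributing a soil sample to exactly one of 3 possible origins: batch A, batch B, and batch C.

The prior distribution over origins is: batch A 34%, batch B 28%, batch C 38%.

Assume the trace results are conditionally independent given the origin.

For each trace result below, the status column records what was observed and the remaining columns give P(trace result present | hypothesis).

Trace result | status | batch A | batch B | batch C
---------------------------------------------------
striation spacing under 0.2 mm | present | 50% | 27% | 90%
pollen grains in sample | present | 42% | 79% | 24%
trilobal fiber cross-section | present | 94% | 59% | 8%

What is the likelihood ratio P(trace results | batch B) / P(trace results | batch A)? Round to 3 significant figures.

Joint likelihood of the trace result pattern under each hypothesis:
  batch B: 0.27 × 0.79 × 0.59 = 0.12585
  batch A: 0.50 × 0.42 × 0.94 = 0.1974
Bayes factor = 0.12585 / 0.1974 ≈ 0.638

0.638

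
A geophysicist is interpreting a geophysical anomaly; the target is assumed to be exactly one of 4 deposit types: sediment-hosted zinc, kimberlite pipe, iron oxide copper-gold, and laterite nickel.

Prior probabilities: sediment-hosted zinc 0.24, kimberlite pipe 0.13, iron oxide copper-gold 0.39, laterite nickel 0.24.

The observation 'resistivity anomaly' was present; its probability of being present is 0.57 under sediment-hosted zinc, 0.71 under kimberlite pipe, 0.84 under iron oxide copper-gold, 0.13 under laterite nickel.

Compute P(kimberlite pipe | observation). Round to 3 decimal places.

For each hypothesis, the unnormalized posterior weight is prior × likelihood:
  sediment-hosted zinc: 0.24 × 0.57 = 0.1368
  kimberlite pipe: 0.13 × 0.71 = 0.0923
  iron oxide copper-gold: 0.39 × 0.84 = 0.3276
  laterite nickel: 0.24 × 0.13 = 0.0312
Normalizing constant Z = 0.1368 + 0.0923 + 0.3276 + 0.0312 = 0.5879.
P(kimberlite pipe | evidence) = 0.0923 / 0.5879 ≈ 0.157.

0.157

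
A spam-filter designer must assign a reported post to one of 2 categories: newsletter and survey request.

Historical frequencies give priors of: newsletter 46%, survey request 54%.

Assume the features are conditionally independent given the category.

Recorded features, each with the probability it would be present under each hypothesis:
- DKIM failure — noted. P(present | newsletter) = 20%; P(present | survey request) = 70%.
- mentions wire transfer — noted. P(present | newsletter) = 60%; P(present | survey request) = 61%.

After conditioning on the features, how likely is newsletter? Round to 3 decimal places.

0.193

By Bayes' rule with conditional independence, the unnormalized weight for each hypothesis is prior × ∏ likelihoods:
  newsletter: 0.46 × 0.20 × 0.60 = 0.0552
  survey request: 0.54 × 0.70 × 0.61 = 0.23058
The unnormalized weights sum to 0.28578.
P(newsletter | evidence) = 0.0552 / 0.28578 ≈ 0.193.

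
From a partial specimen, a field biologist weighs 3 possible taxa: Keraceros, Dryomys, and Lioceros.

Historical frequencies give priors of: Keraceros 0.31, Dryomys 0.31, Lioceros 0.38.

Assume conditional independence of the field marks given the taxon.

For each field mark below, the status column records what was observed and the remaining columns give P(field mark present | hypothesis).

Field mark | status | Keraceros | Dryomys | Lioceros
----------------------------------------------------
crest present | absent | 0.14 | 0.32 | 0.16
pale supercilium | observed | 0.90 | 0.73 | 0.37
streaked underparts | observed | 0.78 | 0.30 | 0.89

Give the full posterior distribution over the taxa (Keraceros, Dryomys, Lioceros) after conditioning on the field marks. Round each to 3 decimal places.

For each hypothesis, the unnormalized posterior weight is prior × product of the field mark likelihoods (using 1 − P(present | H) for each absent field mark):
  Keraceros: 0.31 × (1 − 0.14) × 0.90 × 0.78 = 0.18715
  Dryomys: 0.31 × (1 − 0.32) × 0.73 × 0.30 = 0.046165
  Lioceros: 0.38 × (1 − 0.16) × 0.37 × 0.89 = 0.10511
Normalizing constant Z = 0.18715 + 0.046165 + 0.10511 = 0.33843.
P(Keraceros | evidence) = 0.18715 / 0.33843 ≈ 0.553
P(Dryomys | evidence) = 0.046165 / 0.33843 ≈ 0.136
P(Lioceros | evidence) = 0.10511 / 0.33843 ≈ 0.311

0.553, 0.136, 0.311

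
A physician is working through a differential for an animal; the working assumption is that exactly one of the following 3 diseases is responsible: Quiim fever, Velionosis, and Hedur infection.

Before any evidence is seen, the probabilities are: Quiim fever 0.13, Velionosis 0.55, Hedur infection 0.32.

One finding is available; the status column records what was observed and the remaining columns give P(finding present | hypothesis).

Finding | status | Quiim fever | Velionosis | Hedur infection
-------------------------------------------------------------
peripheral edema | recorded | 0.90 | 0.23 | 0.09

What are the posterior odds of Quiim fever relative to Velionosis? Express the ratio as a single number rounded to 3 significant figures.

0.925

The normalizing constant cancels in an odds ratio, so compute prior × likelihood for the two hypotheses only:
  Quiim fever: 0.13 × 0.90 = 0.117
  Velionosis: 0.55 × 0.23 = 0.1265
Posterior odds = 0.117 / 0.1265 ≈ 0.925.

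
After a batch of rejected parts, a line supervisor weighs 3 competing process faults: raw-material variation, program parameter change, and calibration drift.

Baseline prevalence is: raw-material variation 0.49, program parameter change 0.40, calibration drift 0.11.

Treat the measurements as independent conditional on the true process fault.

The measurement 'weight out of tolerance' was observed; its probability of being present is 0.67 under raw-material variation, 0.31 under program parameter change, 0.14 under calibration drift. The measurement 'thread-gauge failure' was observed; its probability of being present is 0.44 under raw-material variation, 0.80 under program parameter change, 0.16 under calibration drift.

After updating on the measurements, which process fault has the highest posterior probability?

raw-material variation

For each hypothesis, the unnormalized posterior weight is prior × product of the measurement likelihoods:
  raw-material variation: 0.49 × 0.67 × 0.44 = 0.14445
  program parameter change: 0.40 × 0.31 × 0.80 = 0.0992
  calibration drift: 0.11 × 0.14 × 0.16 = 0.002464
Normalizing constant Z = 0.14445 + 0.0992 + 0.002464 = 0.24612.
P(raw-material variation | evidence) ≈ 0.14445 / 0.24612 ≈ 0.587
P(program parameter change | evidence) ≈ 0.0992 / 0.24612 ≈ 0.403
P(calibration drift | evidence) ≈ 0.002464 / 0.24612 ≈ 0.010
The largest is 0.587, so raw-material variation is most probable.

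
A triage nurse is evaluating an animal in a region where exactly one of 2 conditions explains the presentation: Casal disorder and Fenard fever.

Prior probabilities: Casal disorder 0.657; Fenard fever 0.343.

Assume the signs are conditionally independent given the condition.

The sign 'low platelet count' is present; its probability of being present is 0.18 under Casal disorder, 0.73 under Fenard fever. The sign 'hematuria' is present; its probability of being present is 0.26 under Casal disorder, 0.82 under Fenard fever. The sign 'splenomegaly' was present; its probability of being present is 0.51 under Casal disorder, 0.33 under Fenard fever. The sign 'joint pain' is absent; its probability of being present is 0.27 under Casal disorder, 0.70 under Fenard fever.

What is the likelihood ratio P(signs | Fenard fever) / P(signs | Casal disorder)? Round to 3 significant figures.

Joint likelihood of the sign pattern under each hypothesis (using 1 − P(present | H) for each absent sign):
  Fenard fever: 0.73 × 0.82 × 0.33 × (1 − 0.70) = 0.059261
  Casal disorder: 0.18 × 0.26 × 0.51 × (1 − 0.27) = 0.017424
Bayes factor = 0.059261 / 0.017424 ≈ 3.40

3.40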